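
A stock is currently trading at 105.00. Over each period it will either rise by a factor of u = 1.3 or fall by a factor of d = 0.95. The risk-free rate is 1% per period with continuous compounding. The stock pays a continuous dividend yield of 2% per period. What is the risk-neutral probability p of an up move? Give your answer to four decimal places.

Per-period risk-free factor R = e^0.01 = 1.0101; dividend-adjusted growth = e^(0.01−0.02) = 0.9900.
Risk-neutral probability p = (0.9900 − 0.95)/(1.3 − 0.95) = 0.0400/0.3500 = 0.1144

p = 0.1144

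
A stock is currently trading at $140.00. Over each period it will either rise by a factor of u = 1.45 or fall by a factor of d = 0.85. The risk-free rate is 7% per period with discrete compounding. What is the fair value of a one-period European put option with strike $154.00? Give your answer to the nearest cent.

$20.72

Risk-neutral probability p = (1 + 0.07 − 0.85)/(1.45 − 0.85) = 0.2200/0.6000 = 0.3667
Terminal stock prices: S_u = 203, S_d = 119
Terminal payoffs (K − S): max(-49, 0) = 0, max(35, 0) = 35
Node 0 (S = 140): V_0 = 1/1.07·[0.3667·0.0000 + 0.6333·35.0000] = 20.7165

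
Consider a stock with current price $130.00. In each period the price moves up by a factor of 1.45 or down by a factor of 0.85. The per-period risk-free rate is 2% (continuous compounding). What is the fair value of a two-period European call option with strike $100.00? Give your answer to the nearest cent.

$36.92

Risk-neutral probability p = (e^0.02 − 0.85)/(1.45 − 0.85) = 0.1702/0.6000 = 0.2837
Terminal stock prices: S_uu = 273.3, S_ud = 160.2, S_dd = 93.92
Terminal payoffs (S − K): max(173.3, 0) = 173.3, max(60.22, 0) = 60.22, max(-6.075, 0) = 0
Node u (S = 188.5): V_u = e^(−0.02)·[0.2837·173.3250 + 0.7163·60.2250] = 90.4801
Node d (S = 110.5): V_d = e^(−0.02)·[0.2837·60.2250 + 0.7163·0.0000] = 16.7457
Node 0 (S = 130): V_0 = e^(−0.02)·[0.2837·90.4801 + 0.7163·16.7457] = 36.9161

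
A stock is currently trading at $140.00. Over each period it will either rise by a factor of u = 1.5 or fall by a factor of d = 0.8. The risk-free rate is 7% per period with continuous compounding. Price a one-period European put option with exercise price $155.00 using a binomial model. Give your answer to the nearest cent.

Risk-neutral probability p = (e^0.07 − 0.8)/(1.5 − 0.8) = 0.2725/0.7000 = 0.3893
Terminal stock prices: S_u = 210, S_d = 112
Terminal payoffs (K − S): max(-55, 0) = 0, max(43, 0) = 43
Node 0 (S = 140): V_0 = e^(−0.07)·[0.3893·0.0000 + 0.6107·43.0000] = 24.4849

$24.48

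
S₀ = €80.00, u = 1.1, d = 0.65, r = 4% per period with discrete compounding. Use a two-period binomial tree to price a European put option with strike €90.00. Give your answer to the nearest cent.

€7.93

Risk-neutral probability p = (1 + 0.04 − 0.65)/(1.1 − 0.65) = 0.3900/0.4500 = 0.8667
Terminal stock prices: S_uu = 96.8, S_ud = 57.2, S_dd = 33.8
Terminal payoffs (K − S): max(-6.8, 0) = 0, max(32.8, 0) = 32.8, max(56.2, 0) = 56.2
Node u (S = 88): V_u = 1/1.04·[0.8667·0.0000 + 0.1333·32.8000] = 4.2051
Node d (S = 52): V_d = 1/1.04·[0.8667·32.8000 + 0.1333·56.2000] = 34.5385
Node 0 (S = 80): V_0 = 1/1.04·[0.8667·4.2051 + 0.1333·34.5385] = 7.9323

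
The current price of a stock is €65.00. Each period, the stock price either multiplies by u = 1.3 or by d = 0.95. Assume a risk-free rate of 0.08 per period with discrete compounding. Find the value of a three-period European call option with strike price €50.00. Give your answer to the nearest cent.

€25.31

Risk-neutral probability p = (1 + 0.08 − 0.95)/(1.3 − 0.95) = 0.1300/0.3500 = 0.3714
Terminal stock prices: S_uuu = 142.8, S_uud = 104.4, S_udd = 76.26, S_ddd = 55.73
Terminal payoffs (S − K): max(92.81, 0) = 92.81, max(54.36, 0) = 54.36, max(26.26, 0) = 26.26, max(5.729, 0) = 5.729
Node uu (S = 109.9): V_uu = 1/1.08·[0.3714·92.8050 + 0.6286·54.3575] = 63.5537
Node ud (S = 80.27): V_ud = 1/1.08·[0.3714·54.3575 + 0.6286·26.2613] = 33.9787
Node dd (S = 58.66): V_dd = 1/1.08·[0.3714·26.2613 + 0.6286·5.7294] = 12.3662
Node u (S = 84.5): V_u = 1/1.08·[0.3714·63.5537 + 0.6286·33.9787] = 41.6331
Node d (S = 61.75): V_d = 1/1.08·[0.3714·33.9787 + 0.6286·12.3662] = 18.8831
Node 0 (S = 65): V_0 = 1/1.08·[0.3714·41.6331 + 0.6286·18.8831] = 25.3084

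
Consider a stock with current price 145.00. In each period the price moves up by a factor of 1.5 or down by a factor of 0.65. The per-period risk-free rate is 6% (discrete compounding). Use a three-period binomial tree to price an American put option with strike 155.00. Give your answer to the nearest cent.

Risk-neutral probability p = (1 + 0.06 − 0.65)/(1.5 − 0.65) = 0.4100/0.8500 = 0.4824
Terminal stock prices: S_uuu = 489.4, S_uud = 212.1, S_udd = 91.89, S_ddd = 39.82
Terminal payoffs (K − S): max(-334.4, 0) = 0, max(-57.06, 0) = 0, max(63.11, 0) = 63.11, max(115.2, 0) = 115.2
Node uu (S = 326.2): continuation = 1/1.06·[0.4824·0.0000 + 0.5176·0.0000] = 0.0000; exercise value = 0.0000 ≤ continuation, so V_uu = 0.0000
Node ud (S = 141.4): continuation = 1/1.06·[0.4824·0.0000 + 0.5176·63.1062] = 30.8177; exercise value = 13.6250 ≤ continuation, so V_ud = 30.8177
Node dd (S = 61.26): continuation = 1/1.06·[0.4824·63.1062 + 0.5176·115.1794] = 84.9639; exercise value = 93.7375 > continuation, so V_dd = 93.7375 (exercise)
Node u (S = 217.5): continuation = 1/1.06·[0.4824·0.0000 + 0.5176·30.8177] = 15.0497; exercise value = 0.0000 ≤ continuation, so V_u = 15.0497
Node d (S = 94.25): continuation = 1/1.06·[0.4824·30.8177 + 0.5176·93.7375] = 59.8000; exercise value = 60.7500 > continuation, so V_d = 60.7500 (exercise)
Node 0 (S = 145): continuation = 1/1.06·[0.4824·15.0497 + 0.5176·60.7500] = 36.5154; exercise value = 10.0000 ≤ continuation, so V_0 = 36.5154

36.52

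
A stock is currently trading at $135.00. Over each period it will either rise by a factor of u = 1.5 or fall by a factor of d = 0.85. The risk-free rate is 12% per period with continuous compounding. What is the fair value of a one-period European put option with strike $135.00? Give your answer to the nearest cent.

$10.29

Risk-neutral probability p = (e^0.12 − 0.85)/(1.5 − 0.85) = 0.2775/0.6500 = 0.4269
Terminal stock prices: S_u = 202.5, S_d = 114.8
Terminal payoffs (K − S): max(-67.5, 0) = 0, max(20.25, 0) = 20.25
Node 0 (S = 135): V_0 = e^(−0.12)·[0.4269·0.0000 + 0.5731·20.2500] = 10.2926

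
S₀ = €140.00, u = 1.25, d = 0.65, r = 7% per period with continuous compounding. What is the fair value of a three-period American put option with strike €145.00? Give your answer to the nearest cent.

Risk-neutral probability p = (e^0.07 − 0.65)/(1.25 − 0.65) = 0.4225/0.6000 = 0.7042
Terminal stock prices: S_uuu = 273.4, S_uud = 142.2, S_udd = 73.94, S_ddd = 38.45
Terminal payoffs (K − S): max(-128.4, 0) = 0, max(2.812, 0) = 2.812, max(71.06, 0) = 71.06, max(106.6, 0) = 106.6
Node uu (S = 218.8): continuation = e^(−0.07)·[0.7042·0.0000 + 0.2958·2.8125] = 0.7757; exercise value = 0.0000 ≤ continuation, so V_uu = 0.7757
Node ud (S = 113.8): continuation = e^(−0.07)·[0.7042·2.8125 + 0.2958·71.0625] = 21.4471; exercise value = 31.2500 > continuation, so V_ud = 31.2500 (exercise)
Node dd (S = 59.15): continuation = e^(−0.07)·[0.7042·71.0625 + 0.2958·106.5525] = 76.0471; exercise value = 85.8500 > continuation, so V_dd = 85.8500 (exercise)
Node u (S = 175): continuation = e^(−0.07)·[0.7042·0.7757 + 0.2958·31.2500] = 9.1287; exercise value = 0.0000 ≤ continuation, so V_u = 9.1287
Node d (S = 91): continuation = e^(−0.07)·[0.7042·31.2500 + 0.2958·85.8500] = 44.1971; exercise value = 54.0000 > continuation, so V_d = 54.0000 (exercise)
Node 0 (S = 140): continuation = e^(−0.07)·[0.7042·9.1287 + 0.2958·54.0000] = 20.8880; exercise value = 5.0000 ≤ continuation, so V_0 = 20.8880

€20.89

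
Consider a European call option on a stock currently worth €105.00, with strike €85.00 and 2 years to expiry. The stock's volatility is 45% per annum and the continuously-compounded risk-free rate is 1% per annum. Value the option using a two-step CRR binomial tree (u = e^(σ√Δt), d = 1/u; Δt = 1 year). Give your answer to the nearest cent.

€36.61

CRR parameters: u = e^(σ√Δt) = e^(0.45·√1) = 1.5683, d = 1/u = 0.6376
Per-period rate: rΔt = 0.01·1 = 0.01, so R = e^0.01 = 1.0101
Risk-neutral probability p = (e^0.01 − 0.6376)/(1.5683 − 0.6376) = 0.3724/0.9307 = 0.4002
Terminal stock prices: S_uu = 258.3, S_ud = 105, S_dd = 42.69
Terminal payoffs (S − K): max(173.3, 0) = 173.3, max(20, 0) = 20, max(-42.31, 0) = 0
Node u (S = 164.7): V_u = e^(−0.01)·[0.4002·173.2583 + 0.5998·20.0000] = 80.5185
Node d (S = 66.95): V_d = e^(−0.01)·[0.4002·20.0000 + 0.5998·0.0000] = 7.9236
Node 0 (S = 105): V_0 = e^(−0.01)·[0.4002·80.5185 + 0.5998·7.9236] = 36.6052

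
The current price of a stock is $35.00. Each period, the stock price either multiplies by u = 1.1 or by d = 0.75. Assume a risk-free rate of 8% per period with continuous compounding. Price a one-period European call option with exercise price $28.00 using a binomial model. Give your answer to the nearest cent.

$9.23

Risk-neutral probability p = (e^0.08 − 0.75)/(1.1 − 0.75) = 0.3333/0.3500 = 0.9522
Terminal stock prices: S_u = 38.5, S_d = 26.25
Terminal payoffs (S − K): max(10.5, 0) = 10.5, max(-1.75, 0) = 0
Node 0 (S = 35): V_0 = e^(−0.08)·[0.9522·10.5000 + 0.0478·0.0000] = 9.2299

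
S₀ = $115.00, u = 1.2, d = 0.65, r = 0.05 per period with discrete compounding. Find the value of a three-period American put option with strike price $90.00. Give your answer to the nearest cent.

Risk-neutral probability p = (1 + 0.05 − 0.65)/(1.2 − 0.65) = 0.4000/0.5500 = 0.7273
Terminal stock prices: S_uuu = 198.7, S_uud = 107.6, S_udd = 58.31, S_ddd = 31.58
Terminal payoffs (K − S): max(-108.7, 0) = 0, max(-17.64, 0) = 0, max(31.69, 0) = 31.69, max(58.42, 0) = 58.42
Node uu (S = 165.6): continuation = 1/1.05·[0.7273·0.0000 + 0.2727·0.0000] = 0.0000; exercise value = 0.0000 ≤ continuation, so V_uu = 0.0000
Node ud (S = 89.7): continuation = 1/1.05·[0.7273·0.0000 + 0.2727·31.6950] = 8.2325; exercise value = 0.3000 ≤ continuation, so V_ud = 8.2325
Node dd (S = 48.59): continuation = 1/1.05·[0.7273·31.6950 + 0.2727·58.4181] = 37.1268; exercise value = 41.4125 > continuation, so V_dd = 41.4125 (exercise)
Node u (S = 138): continuation = 1/1.05·[0.7273·0.0000 + 0.2727·8.2325] = 2.1383; exercise value = 0.0000 ≤ continuation, so V_u = 2.1383
Node d (S = 74.75): continuation = 1/1.05·[0.7273·8.2325 + 0.2727·41.4125] = 16.4586; exercise value = 15.2500 ≤ continuation, so V_d = 16.4586
Node 0 (S = 115): continuation = 1/1.05·[0.7273·2.1383 + 0.2727·16.4586] = 5.7560; exercise value = 0.0000 ≤ continuation, so V_0 = 5.7560

$5.76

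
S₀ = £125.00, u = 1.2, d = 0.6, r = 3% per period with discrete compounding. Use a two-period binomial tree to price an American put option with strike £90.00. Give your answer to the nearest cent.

£4.13

Risk-neutral probability p = (1 + 0.03 − 0.6)/(1.2 − 0.6) = 0.4300/0.6000 = 0.7167
Terminal stock prices: S_uu = 180, S_ud = 90, S_dd = 45
Terminal payoffs (K − S): max(-90, 0) = 0, max(0, 0) = 0, max(45, 0) = 45
Node u (S = 150): continuation = 1/1.03·[0.7167·0.0000 + 0.2833·0.0000] = 0.0000; exercise value = 0.0000 ≤ continuation, so V_u = 0.0000
Node d (S = 75): continuation = 1/1.03·[0.7167·0.0000 + 0.2833·45.0000] = 12.3786; exercise value = 15.0000 > continuation, so V_d = 15.0000 (exercise)
Node 0 (S = 125): continuation = 1/1.03·[0.7167·0.0000 + 0.2833·15.0000] = 4.1262; exercise value = 0.0000 ≤ continuation, so V_0 = 4.1262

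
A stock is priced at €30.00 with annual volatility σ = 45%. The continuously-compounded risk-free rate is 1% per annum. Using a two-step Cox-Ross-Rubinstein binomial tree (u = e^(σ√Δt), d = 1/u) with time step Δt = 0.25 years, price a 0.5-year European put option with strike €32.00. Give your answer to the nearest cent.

CRR parameters: u = e^(σ√Δt) = e^(0.45·√0.25) = 1.2523, d = 1/u = 0.7985
Per-period rate: rΔt = 0.01·0.25 = 0.0025, so R = e^0.0025 = 1.0025
Risk-neutral probability p = (e^0.0025 − 0.7985)/(1.2523 − 0.7985) = 0.2040/0.4538 = 0.4495
Terminal stock prices: S_uu = 47.05, S_ud = 30, S_dd = 19.13
Terminal payoffs (K − S): max(-15.05, 0) = 0, max(2, 0) = 2, max(12.87, 0) = 12.87
Node u (S = 37.57): V_u = e^(−0.0025)·[0.4495·0.0000 + 0.5505·2.0000] = 1.0982
Node d (S = 23.96): V_d = e^(−0.0025)·[0.4495·2.0000 + 0.5505·12.8712] = 7.9646
Node 0 (S = 30): V_0 = e^(−0.0025)·[0.4495·1.0982 + 0.5505·7.9646] = 4.8660

€4.87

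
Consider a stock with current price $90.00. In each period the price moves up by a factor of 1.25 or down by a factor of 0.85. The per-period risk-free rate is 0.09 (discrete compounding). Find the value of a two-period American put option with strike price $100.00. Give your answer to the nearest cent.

$10.00

Risk-neutral probability p = (1 + 0.09 − 0.85)/(1.25 − 0.85) = 0.2400/0.4000 = 0.6000
Terminal stock prices: S_uu = 140.6, S_ud = 95.62, S_dd = 65.02
Terminal payoffs (K − S): max(-40.62, 0) = 0, max(4.375, 0) = 4.375, max(34.98, 0) = 34.98
Node u (S = 112.5): continuation = 1/1.09·[0.6000·0.0000 + 0.4000·4.3750] = 1.6055; exercise value = 0.0000 ≤ continuation, so V_u = 1.6055
Node d (S = 76.5): continuation = 1/1.09·[0.6000·4.3750 + 0.4000·34.9750] = 15.2431; exercise value = 23.5000 > continuation, so V_d = 23.5000 (exercise)
Node 0 (S = 90): continuation = 1/1.09·[0.6000·1.6055 + 0.4000·23.5000] = 9.5076; exercise value = 10.0000 > continuation, so V_0 = 10.0000 (exercise)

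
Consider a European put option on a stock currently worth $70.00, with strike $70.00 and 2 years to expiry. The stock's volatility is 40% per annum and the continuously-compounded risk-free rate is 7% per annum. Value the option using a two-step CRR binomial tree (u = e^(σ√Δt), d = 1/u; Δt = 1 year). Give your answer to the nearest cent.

$8.73

CRR parameters: u = e^(σ√Δt) = e^(0.4·√1) = 1.4918, d = 1/u = 0.6703
Per-period rate: rΔt = 0.07·1 = 0.07, so R = e^0.07 = 1.0725
Risk-neutral probability p = (e^0.07 − 0.6703)/(1.4918 − 0.6703) = 0.4022/0.8215 = 0.4896
Terminal stock prices: S_uu = 155.8, S_ud = 70, S_dd = 31.45
Terminal payoffs (K − S): max(-85.79, 0) = 0, max(0, 0) = 0, max(38.55, 0) = 38.55
Node u (S = 104.4): V_u = e^(−0.07)·[0.4896·0.0000 + 0.5104·0.0000] = 0.0000
Node d (S = 46.92): V_d = e^(−0.07)·[0.4896·0.0000 + 0.5104·38.5470] = 18.3452
Node 0 (S = 70): V_0 = e^(−0.07)·[0.4896·0.0000 + 0.5104·18.3452] = 8.7308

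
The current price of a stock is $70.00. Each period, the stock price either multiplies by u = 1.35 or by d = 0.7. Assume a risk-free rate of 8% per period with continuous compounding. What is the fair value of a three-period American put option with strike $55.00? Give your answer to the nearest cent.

$4.33

Risk-neutral probability p = (e^0.08 − 0.7)/(1.35 − 0.7) = 0.3833/0.6500 = 0.5897
Terminal stock prices: S_uuu = 172.2, S_uud = 89.3, S_udd = 46.3, S_ddd = 24.01
Terminal payoffs (K − S): max(-117.2, 0) = 0, max(-34.3, 0) = 0, max(8.695, 0) = 8.695, max(30.99, 0) = 30.99
Node uu (S = 127.6): continuation = e^(−0.08)·[0.5897·0.0000 + 0.4103·0.0000] = 0.0000; exercise value = 0.0000 ≤ continuation, so V_uu = 0.0000
Node ud (S = 66.15): continuation = e^(−0.08)·[0.5897·0.0000 + 0.4103·8.6950] = 3.2935; exercise value = 0.0000 ≤ continuation, so V_ud = 3.2935
Node dd (S = 34.3): continuation = e^(−0.08)·[0.5897·8.6950 + 0.4103·30.9900] = 16.4714; exercise value = 20.7000 > continuation, so V_dd = 20.7000 (exercise)
Node u (S = 94.5): continuation = e^(−0.08)·[0.5897·0.0000 + 0.4103·3.2935] = 1.2475; exercise value = 0.0000 ≤ continuation, so V_u = 1.2475
Node d (S = 49): continuation = e^(−0.08)·[0.5897·3.2935 + 0.4103·20.7000] = 9.6335; exercise value = 6.0000 ≤ continuation, so V_d = 9.6335
Node 0 (S = 70): continuation = e^(−0.08)·[0.5897·1.2475 + 0.4103·9.6335] = 4.3280; exercise value = 0.0000 ≤ continuation, so V_0 = 4.3280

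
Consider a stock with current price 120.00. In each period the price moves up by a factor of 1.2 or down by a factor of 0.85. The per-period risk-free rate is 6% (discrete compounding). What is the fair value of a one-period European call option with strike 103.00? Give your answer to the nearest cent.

Risk-neutral probability p = (1 + 0.06 − 0.85)/(1.2 − 0.85) = 0.2100/0.3500 = 0.6000
Terminal stock prices: S_u = 144, S_d = 102
Terminal payoffs (S − K): max(41, 0) = 41, max(-1, 0) = 0
Node 0 (S = 120): V_0 = 1/1.06·[0.6000·41.0000 + 0.4000·0.0000] = 23.2075

23.21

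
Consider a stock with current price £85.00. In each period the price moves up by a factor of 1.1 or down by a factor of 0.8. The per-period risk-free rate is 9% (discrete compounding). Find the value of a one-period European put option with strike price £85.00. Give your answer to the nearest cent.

Risk-neutral probability p = (1 + 0.09 − 0.8)/(1.1 − 0.8) = 0.2900/0.3000 = 0.9667
Terminal stock prices: S_u = 93.5, S_d = 68
Terminal payoffs (K − S): max(-8.5, 0) = 0, max(17, 0) = 17
Node 0 (S = 85): V_0 = 1/1.09·[0.9667·0.0000 + 0.0333·17.0000] = 0.5199

£0.52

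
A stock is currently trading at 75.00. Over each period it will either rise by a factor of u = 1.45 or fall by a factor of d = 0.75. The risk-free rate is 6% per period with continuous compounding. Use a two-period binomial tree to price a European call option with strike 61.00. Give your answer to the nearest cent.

26.03

Risk-neutral probability p = (e^0.06 − 0.75)/(1.45 − 0.75) = 0.3118/0.7000 = 0.4455
Terminal stock prices: S_uu = 157.7, S_ud = 81.56, S_dd = 42.19
Terminal payoffs (S − K): max(96.69, 0) = 96.69, max(20.56, 0) = 20.56, max(-18.81, 0) = 0
Node u (S = 108.8): V_u = e^(−0.06)·[0.4455·96.6875 + 0.5545·20.5625] = 51.3024
Node d (S = 56.25): V_d = e^(−0.06)·[0.4455·20.5625 + 0.5545·0.0000] = 8.6268
Node 0 (S = 75): V_0 = e^(−0.06)·[0.4455·51.3024 + 0.5545·8.6268] = 26.0284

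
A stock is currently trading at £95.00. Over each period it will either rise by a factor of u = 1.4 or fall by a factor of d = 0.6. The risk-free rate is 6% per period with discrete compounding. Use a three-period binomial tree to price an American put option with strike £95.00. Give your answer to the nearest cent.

£19.34

Risk-neutral probability p = (1 + 0.06 − 0.6)/(1.4 − 0.6) = 0.4600/0.8000 = 0.5750
Terminal stock prices: S_uuu = 260.7, S_uud = 111.7, S_udd = 47.88, S_ddd = 20.52
Terminal payoffs (K − S): max(-165.7, 0) = 0, max(-16.72, 0) = 0, max(47.12, 0) = 47.12, max(74.48, 0) = 74.48
Node uu (S = 186.2): continuation = 1/1.06·[0.5750·0.0000 + 0.4250·0.0000] = 0.0000; exercise value = 0.0000 ≤ continuation, so V_uu = 0.0000
Node ud (S = 79.8): continuation = 1/1.06·[0.5750·0.0000 + 0.4250·47.1200] = 18.8925; exercise value = 15.2000 ≤ continuation, so V_ud = 18.8925
Node dd (S = 34.2): continuation = 1/1.06·[0.5750·47.1200 + 0.4250·74.4800] = 55.4226; exercise value = 60.8000 > continuation, so V_dd = 60.8000 (exercise)
Node u (S = 133): continuation = 1/1.06·[0.5750·0.0000 + 0.4250·18.8925] = 7.5748; exercise value = 0.0000 ≤ continuation, so V_u = 7.5748
Node d (S = 57): continuation = 1/1.06·[0.5750·18.8925 + 0.4250·60.8000] = 34.6256; exercise value = 38.0000 > continuation, so V_d = 38.0000 (exercise)
Node 0 (S = 95): continuation = 1/1.06·[0.5750·7.5748 + 0.4250·38.0000] = 19.3448; exercise value = 0.0000 ≤ continuation, so V_0 = 19.3448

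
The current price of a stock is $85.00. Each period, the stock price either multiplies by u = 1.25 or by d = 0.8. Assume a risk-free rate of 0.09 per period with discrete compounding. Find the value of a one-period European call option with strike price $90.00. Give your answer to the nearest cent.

Risk-neutral probability p = (1 + 0.09 − 0.8)/(1.25 − 0.8) = 0.2900/0.4500 = 0.6444
Terminal stock prices: S_u = 106.2, S_d = 68
Terminal payoffs (S − K): max(16.25, 0) = 16.25, max(-22, 0) = 0
Node 0 (S = 85): V_0 = 1/1.09·[0.6444·16.2500 + 0.3556·0.0000] = 9.6075

$9.61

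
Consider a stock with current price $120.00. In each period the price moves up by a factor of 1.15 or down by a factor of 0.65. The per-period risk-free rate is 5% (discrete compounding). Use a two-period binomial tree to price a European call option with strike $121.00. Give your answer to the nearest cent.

Risk-neutral probability p = (1 + 0.05 − 0.65)/(1.15 − 0.65) = 0.4000/0.5000 = 0.8000
Terminal stock prices: S_uu = 158.7, S_ud = 89.7, S_dd = 50.7
Terminal payoffs (S − K): max(37.7, 0) = 37.7, max(-31.3, 0) = 0, max(-70.3, 0) = 0
Node u (S = 138): V_u = 1/1.05·[0.8000·37.7000 + 0.2000·0.0000] = 28.7238
Node d (S = 78): V_d = 1/1.05·[0.8000·0.0000 + 0.2000·0.0000] = 0.0000
Node 0 (S = 120): V_0 = 1/1.05·[0.8000·28.7238 + 0.2000·0.0000] = 21.8848

$21.88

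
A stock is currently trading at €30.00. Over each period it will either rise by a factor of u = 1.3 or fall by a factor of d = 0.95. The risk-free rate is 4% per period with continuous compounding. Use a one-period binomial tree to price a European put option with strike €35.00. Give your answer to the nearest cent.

€4.62

Risk-neutral probability p = (e^0.04 − 0.95)/(1.3 − 0.95) = 0.0908/0.3500 = 0.2595
Terminal stock prices: S_u = 39, S_d = 28.5
Terminal payoffs (K − S): max(-4, 0) = 0, max(6.5, 0) = 6.5
Node 0 (S = 30): V_0 = e^(−0.04)·[0.2595·0.0000 + 0.7405·6.5000] = 4.6248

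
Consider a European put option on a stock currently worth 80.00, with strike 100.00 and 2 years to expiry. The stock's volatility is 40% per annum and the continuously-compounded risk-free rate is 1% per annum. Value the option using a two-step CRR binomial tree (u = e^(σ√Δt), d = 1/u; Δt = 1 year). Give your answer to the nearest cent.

31.10

CRR parameters: u = e^(σ√Δt) = e^(0.4·√1) = 1.4918, d = 1/u = 0.6703
Per-period rate: rΔt = 0.01·1 = 0.01, so R = e^0.01 = 1.0101
Risk-neutral probability p = (e^0.01 − 0.6703)/(1.4918 − 0.6703) = 0.3397/0.8215 = 0.4135
Terminal stock prices: S_uu = 178, S_ud = 80, S_dd = 35.95
Terminal payoffs (K − S): max(-78.04, 0) = 0, max(20, 0) = 20, max(64.05, 0) = 64.05
Node u (S = 119.3): V_u = e^(−0.01)·[0.4135·0.0000 + 0.5865·20.0000] = 11.6124
Node d (S = 53.63): V_d = e^(−0.01)·[0.4135·20.0000 + 0.5865·64.0537] = 45.3794
Node 0 (S = 80): V_0 = e^(−0.01)·[0.4135·11.6124 + 0.5865·45.3794] = 31.1026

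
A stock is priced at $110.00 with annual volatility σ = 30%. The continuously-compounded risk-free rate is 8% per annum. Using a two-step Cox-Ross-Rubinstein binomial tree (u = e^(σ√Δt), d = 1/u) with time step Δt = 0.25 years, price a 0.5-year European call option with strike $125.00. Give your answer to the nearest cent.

CRR parameters: u = e^(σ√Δt) = e^(0.3·√0.25) = 1.1618, d = 1/u = 0.8607
Per-period rate: rΔt = 0.08·0.25 = 0.02, so R = e^0.02 = 1.0202
Risk-neutral probability p = (e^0.02 − 0.8607)/(1.1618 − 0.8607) = 0.1595/0.3011 = 0.5297
Terminal stock prices: S_uu = 148.5, S_ud = 110, S_dd = 81.49
Terminal payoffs (S − K): max(23.48, 0) = 23.48, max(-15, 0) = 0, max(-43.51, 0) = 0
Node u (S = 127.8): V_u = e^(−0.02)·[0.5297·23.4845 + 0.4703·0.0000] = 12.1924
Node d (S = 94.68): V_d = e^(−0.02)·[0.5297·0.0000 + 0.4703·0.0000] = 0.0000
Node 0 (S = 110): V_0 = e^(−0.02)·[0.5297·12.1924 + 0.4703·0.0000] = 6.3299

$6.33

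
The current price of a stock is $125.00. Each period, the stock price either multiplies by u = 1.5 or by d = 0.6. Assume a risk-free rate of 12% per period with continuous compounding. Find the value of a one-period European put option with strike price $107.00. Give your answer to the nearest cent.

$11.75

Risk-neutral probability p = (e^0.12 − 0.6)/(1.5 − 0.6) = 0.5275/0.9000 = 0.5861
Terminal stock prices: S_u = 187.5, S_d = 75
Terminal payoffs (K − S): max(-80.5, 0) = 0, max(32, 0) = 32
Node 0 (S = 125): V_0 = e^(−0.12)·[0.5861·0.0000 + 0.4139·32.0000] = 11.7469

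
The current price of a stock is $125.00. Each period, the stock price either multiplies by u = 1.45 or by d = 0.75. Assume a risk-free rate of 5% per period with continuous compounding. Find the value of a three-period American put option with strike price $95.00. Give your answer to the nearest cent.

$7.25

Risk-neutral probability p = (e^0.05 − 0.75)/(1.45 − 0.75) = 0.3013/0.7000 = 0.4304
Terminal stock prices: S_uuu = 381.1, S_uud = 197.1, S_udd = 102, S_ddd = 52.73
Terminal payoffs (K − S): max(-286.1, 0) = 0, max(-102.1, 0) = 0, max(-6.953, 0) = 0, max(42.27, 0) = 42.27
Node uu (S = 262.8): continuation = e^(−0.05)·[0.4304·0.0000 + 0.5696·0.0000] = 0.0000; exercise value = 0.0000 ≤ continuation, so V_uu = 0.0000
Node ud (S = 135.9): continuation = e^(−0.05)·[0.4304·0.0000 + 0.5696·0.0000] = 0.0000; exercise value = 0.0000 ≤ continuation, so V_ud = 0.0000
Node dd (S = 70.31): continuation = e^(−0.05)·[0.4304·0.0000 + 0.5696·42.2656] = 22.9009; exercise value = 24.6875 > continuation, so V_dd = 24.6875 (exercise)
Node u (S = 181.2): continuation = e^(−0.05)·[0.4304·0.0000 + 0.5696·0.0000] = 0.0000; exercise value = 0.0000 ≤ continuation, so V_u = 0.0000
Node d (S = 93.75): continuation = e^(−0.05)·[0.4304·0.0000 + 0.5696·24.6875] = 13.3765; exercise value = 1.2500 ≤ continuation, so V_d = 13.3765
Node 0 (S = 125): continuation = e^(−0.05)·[0.4304·0.0000 + 0.5696·13.3765] = 7.2478; exercise value = 0.0000 ≤ continuation, so V_0 = 7.2478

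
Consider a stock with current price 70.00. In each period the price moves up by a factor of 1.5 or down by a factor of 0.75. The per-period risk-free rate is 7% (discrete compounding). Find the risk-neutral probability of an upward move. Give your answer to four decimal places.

Risk-neutral probability p = (1 + 0.07 − 0.75)/(1.5 − 0.75) = 0.3200/0.7500 = 0.4267

p = 0.4267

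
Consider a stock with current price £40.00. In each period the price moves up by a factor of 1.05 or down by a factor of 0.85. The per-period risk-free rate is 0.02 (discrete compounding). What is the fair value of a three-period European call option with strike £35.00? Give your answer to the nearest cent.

£7.30

Risk-neutral probability p = (1 + 0.02 − 0.85)/(1.05 − 0.85) = 0.1700/0.2000 = 0.8500
Terminal stock prices: S_uuu = 46.31, S_uud = 37.48, S_udd = 30.34, S_ddd = 24.56
Terminal payoffs (S − K): max(11.31, 0) = 11.31, max(2.485, 0) = 2.485, max(-4.655, 0) = 0, max(-10.44, 0) = 0
Node uu (S = 44.1): V_uu = 1/1.02·[0.8500·11.3050 + 0.1500·2.4850] = 9.7863
Node ud (S = 35.7): V_ud = 1/1.02·[0.8500·2.4850 + 0.1500·0.0000] = 2.0708
Node dd (S = 28.9): V_dd = 1/1.02·[0.8500·0.0000 + 0.1500·0.0000] = 0.0000
Node u (S = 42): V_u = 1/1.02·[0.8500·9.7863 + 0.1500·2.0708] = 8.4598
Node d (S = 34): V_d = 1/1.02·[0.8500·2.0708 + 0.1500·0.0000] = 1.7257
Node 0 (S = 40): V_0 = 1/1.02·[0.8500·8.4598 + 0.1500·1.7257] = 7.3036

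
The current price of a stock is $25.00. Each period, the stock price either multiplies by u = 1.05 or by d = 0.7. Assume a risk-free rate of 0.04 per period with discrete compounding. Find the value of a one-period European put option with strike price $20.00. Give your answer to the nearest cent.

Risk-neutral probability p = (1 + 0.04 − 0.7)/(1.05 − 0.7) = 0.3400/0.3500 = 0.9714
Terminal stock prices: S_u = 26.25, S_d = 17.5
Terminal payoffs (K − S): max(-6.25, 0) = 0, max(2.5, 0) = 2.5
Node 0 (S = 25): V_0 = 1/1.04·[0.9714·0.0000 + 0.0286·2.5000] = 0.0687

$0.07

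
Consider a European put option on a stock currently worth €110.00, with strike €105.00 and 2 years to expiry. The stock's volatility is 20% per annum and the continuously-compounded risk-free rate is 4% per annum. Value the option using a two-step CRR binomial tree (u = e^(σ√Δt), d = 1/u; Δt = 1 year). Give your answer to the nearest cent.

CRR parameters: u = e^(σ√Δt) = e^(0.2·√1) = 1.2214, d = 1/u = 0.8187
Per-period rate: rΔt = 0.04·1 = 0.04, so R = e^0.04 = 1.0408
Risk-neutral probability p = (e^0.04 − 0.8187)/(1.2214 − 0.8187) = 0.2221/0.4027 = 0.5515
Terminal stock prices: S_uu = 164.1, S_ud = 110, S_dd = 73.74
Terminal payoffs (K − S): max(-59.1, 0) = 0, max(-5, 0) = 0, max(31.26, 0) = 31.26
Node u (S = 134.4): V_u = e^(−0.04)·[0.5515·0.0000 + 0.4485·0.0000] = 0.0000
Node d (S = 90.06): V_d = e^(−0.04)·[0.5515·0.0000 + 0.4485·31.2648] = 13.4720
Node 0 (S = 110): V_0 = e^(−0.04)·[0.5515·0.0000 + 0.4485·13.4720] = 5.8051

€5.81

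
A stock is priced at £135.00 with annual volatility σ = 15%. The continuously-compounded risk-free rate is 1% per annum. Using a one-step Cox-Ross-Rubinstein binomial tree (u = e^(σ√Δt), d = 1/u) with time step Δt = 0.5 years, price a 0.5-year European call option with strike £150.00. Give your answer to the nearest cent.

CRR parameters: u = e^(σ√Δt) = e^(0.15·√0.5) = 1.1119, d = 1/u = 0.8994
Per-period rate: rΔt = 0.01·0.5 = 0.005, so R = e^0.005 = 1.0050
Risk-neutral probability p = (e^0.005 − 0.8994)/(1.1119 − 0.8994) = 0.1056/0.2125 = 0.4971
Terminal stock prices: S_u = 150.1, S_d = 121.4
Terminal payoffs (S − K): max(0.1059, 0) = 0.1059, max(-28.59, 0) = 0
Node 0 (S = 135): V_0 = e^(−0.005)·[0.4971·0.1059 + 0.5029·0.0000] = 0.0524

£0.05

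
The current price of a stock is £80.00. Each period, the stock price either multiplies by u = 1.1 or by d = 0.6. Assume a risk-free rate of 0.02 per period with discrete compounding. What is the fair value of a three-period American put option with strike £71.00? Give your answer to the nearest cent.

£7.33

Risk-neutral probability p = (1 + 0.02 − 0.6)/(1.1 − 0.6) = 0.4200/0.5000 = 0.8400
Terminal stock prices: S_uuu = 106.5, S_uud = 58.08, S_udd = 31.68, S_ddd = 17.28
Terminal payoffs (K − S): max(-35.48, 0) = 0, max(12.92, 0) = 12.92, max(39.32, 0) = 39.32, max(53.72, 0) = 53.72
Node uu (S = 96.8): continuation = 1/1.02·[0.8400·0.0000 + 0.1600·12.9200] = 2.0267; exercise value = 0.0000 ≤ continuation, so V_uu = 2.0267
Node ud (S = 52.8): continuation = 1/1.02·[0.8400·12.9200 + 0.1600·39.3200] = 16.8078; exercise value = 18.2000 > continuation, so V_ud = 18.2000 (exercise)
Node dd (S = 28.8): continuation = 1/1.02·[0.8400·39.3200 + 0.1600·53.7200] = 40.8078; exercise value = 42.2000 > continuation, so V_dd = 42.2000 (exercise)
Node u (S = 88): continuation = 1/1.02·[0.8400·2.0267 + 0.1600·18.2000] = 4.5239; exercise value = 0.0000 ≤ continuation, so V_u = 4.5239
Node d (S = 48): continuation = 1/1.02·[0.8400·18.2000 + 0.1600·42.2000] = 21.6078; exercise value = 23.0000 > continuation, so V_d = 23.0000 (exercise)
Node 0 (S = 80): continuation = 1/1.02·[0.8400·4.5239 + 0.1600·23.0000] = 7.3334; exercise value = 0.0000 ≤ continuation, so V_0 = 7.3334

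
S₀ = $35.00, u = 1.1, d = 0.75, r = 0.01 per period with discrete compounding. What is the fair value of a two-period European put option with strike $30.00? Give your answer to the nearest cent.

Risk-neutral probability p = (1 + 0.01 − 0.75)/(1.1 − 0.75) = 0.2600/0.3500 = 0.7429
Terminal stock prices: S_uu = 42.35, S_ud = 28.88, S_dd = 19.69
Terminal payoffs (K − S): max(-12.35, 0) = 0, max(1.125, 0) = 1.125, max(10.31, 0) = 10.31
Node u (S = 38.5): V_u = 1/1.01·[0.7429·0.0000 + 0.2571·1.1250] = 0.2864
Node d (S = 26.25): V_d = 1/1.01·[0.7429·1.1250 + 0.2571·10.3125] = 3.4530
Node 0 (S = 35): V_0 = 1/1.01·[0.7429·0.2864 + 0.2571·3.4530] = 1.0898

$1.09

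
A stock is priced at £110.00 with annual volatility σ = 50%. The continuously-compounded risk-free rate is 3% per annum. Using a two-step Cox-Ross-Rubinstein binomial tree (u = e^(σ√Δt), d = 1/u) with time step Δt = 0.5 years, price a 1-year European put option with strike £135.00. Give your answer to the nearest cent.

CRR parameters: u = e^(σ√Δt) = e^(0.5·√0.5) = 1.4241, d = 1/u = 0.7022
Per-period rate: rΔt = 0.03·0.5 = 0.015, so R = e^0.015 = 1.0151
Risk-neutral probability p = (e^0.015 − 0.7022)/(1.4241 − 0.7022) = 0.3129/0.7219 = 0.4335
Terminal stock prices: S_uu = 223.1, S_ud = 110, S_dd = 54.24
Terminal payoffs (K − S): max(-88.09, 0) = 0, max(25, 0) = 25, max(80.76, 0) = 80.76
Node u (S = 156.7): V_u = e^(−0.015)·[0.4335·0.0000 + 0.5665·25.0000] = 13.9528
Node d (S = 77.24): V_d = e^(−0.015)·[0.4335·25.0000 + 0.5665·80.7624] = 55.7494
Node 0 (S = 110): V_0 = e^(−0.015)·[0.4335·13.9528 + 0.5665·55.7494] = 37.0721

£37.07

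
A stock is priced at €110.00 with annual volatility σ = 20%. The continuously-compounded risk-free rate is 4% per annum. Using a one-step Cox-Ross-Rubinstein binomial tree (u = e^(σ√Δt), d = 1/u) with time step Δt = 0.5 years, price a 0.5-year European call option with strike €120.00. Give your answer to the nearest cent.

€3.52

CRR parameters: u = e^(σ√Δt) = e^(0.2·√0.5) = 1.1519, d = 1/u = 0.8681
Per-period rate: rΔt = 0.04·0.5 = 0.02, so R = e^0.02 = 1.0202
Risk-neutral probability p = (e^0.02 − 0.8681)/(1.1519 − 0.8681) = 0.1521/0.2838 = 0.5359
Terminal stock prices: S_u = 126.7, S_d = 95.49
Terminal payoffs (S − K): max(6.71, 0) = 6.71, max(-24.51, 0) = 0
Node 0 (S = 110): V_0 = e^(−0.02)·[0.5359·6.7101 + 0.4641·0.0000] = 3.5247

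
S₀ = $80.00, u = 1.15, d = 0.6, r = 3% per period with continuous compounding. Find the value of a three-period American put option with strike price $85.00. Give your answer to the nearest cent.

$15.20

Risk-neutral probability p = (e^0.03 − 0.6)/(1.15 − 0.6) = 0.4305/0.5500 = 0.7826
Terminal stock prices: S_uuu = 121.7, S_uud = 63.48, S_udd = 33.12, S_ddd = 17.28
Terminal payoffs (K − S): max(-36.67, 0) = 0, max(21.52, 0) = 21.52, max(51.88, 0) = 51.88, max(67.72, 0) = 67.72
Node uu (S = 105.8): continuation = e^(−0.03)·[0.7826·0.0000 + 0.2174·21.5200] = 4.5392; exercise value = 0.0000 ≤ continuation, so V_uu = 4.5392
Node ud (S = 55.2): continuation = e^(−0.03)·[0.7826·21.5200 + 0.2174·51.8800] = 27.2879; exercise value = 29.8000 > continuation, so V_ud = 29.8000 (exercise)
Node dd (S = 28.8): continuation = e^(−0.03)·[0.7826·51.8800 + 0.2174·67.7200] = 53.6879; exercise value = 56.2000 > continuation, so V_dd = 56.2000 (exercise)
Node u (S = 92): continuation = e^(−0.03)·[0.7826·4.5392 + 0.2174·29.8000] = 9.7334; exercise value = 0.0000 ≤ continuation, so V_u = 9.7334
Node d (S = 48): continuation = e^(−0.03)·[0.7826·29.8000 + 0.2174·56.2000] = 34.4879; exercise value = 37.0000 > continuation, so V_d = 37.0000 (exercise)
Node 0 (S = 80): continuation = e^(−0.03)·[0.7826·9.7334 + 0.2174·37.0000] = 15.1971; exercise value = 5.0000 ≤ continuation, so V_0 = 15.1971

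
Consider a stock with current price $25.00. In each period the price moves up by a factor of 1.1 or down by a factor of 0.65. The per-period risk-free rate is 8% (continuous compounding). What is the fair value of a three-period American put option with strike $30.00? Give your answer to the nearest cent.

Risk-neutral probability p = (e^0.08 − 0.65)/(1.1 − 0.65) = 0.4333/0.4500 = 0.9629
Terminal stock prices: S_uuu = 33.28, S_uud = 19.66, S_udd = 11.62, S_ddd = 6.866
Terminal payoffs (K − S): max(-3.275, 0) = 0, max(10.34, 0) = 10.34, max(18.38, 0) = 18.38, max(23.13, 0) = 23.13
Node uu (S = 30.25): continuation = e^(−0.08)·[0.9629·0.0000 + 0.0371·10.3375] = 0.3544; exercise value = 0.0000 ≤ continuation, so V_uu = 0.3544
Node ud (S = 17.88): continuation = e^(−0.08)·[0.9629·10.3375 + 0.0371·18.3812] = 9.8185; exercise value = 12.1250 > continuation, so V_ud = 12.1250 (exercise)
Node dd (S = 10.56): continuation = e^(−0.08)·[0.9629·18.3812 + 0.0371·23.1344] = 17.1310; exercise value = 19.4375 > continuation, so V_dd = 19.4375 (exercise)
Node u (S = 27.5): continuation = e^(−0.08)·[0.9629·0.3544 + 0.0371·12.1250] = 0.7307; exercise value = 2.5000 > continuation, so V_u = 2.5000 (exercise)
Node d (S = 16.25): continuation = e^(−0.08)·[0.9629·12.1250 + 0.0371·19.4375] = 11.4435; exercise value = 13.7500 > continuation, so V_d = 13.7500 (exercise)
Node 0 (S = 25): continuation = e^(−0.08)·[0.9629·2.5000 + 0.0371·13.7500] = 2.6935; exercise value = 5.0000 > continuation, so V_0 = 5.0000 (exercise)

$5.00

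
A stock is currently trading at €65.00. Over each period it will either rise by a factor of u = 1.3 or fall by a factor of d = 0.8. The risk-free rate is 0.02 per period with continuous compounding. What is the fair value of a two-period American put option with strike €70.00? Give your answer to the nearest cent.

€10.44

Risk-neutral probability p = (e^0.02 − 0.8)/(1.3 − 0.8) = 0.2202/0.5000 = 0.4404
Terminal stock prices: S_uu = 109.9, S_ud = 67.6, S_dd = 41.6
Terminal payoffs (K − S): max(-39.85, 0) = 0, max(2.4, 0) = 2.4, max(28.4, 0) = 28.4
Node u (S = 84.5): continuation = e^(−0.02)·[0.4404·0.0000 + 0.5596·2.4000] = 1.3164; exercise value = 0.0000 ≤ continuation, so V_u = 1.3164
Node d (S = 52): continuation = e^(−0.02)·[0.4404·2.4000 + 0.5596·28.4000] = 16.6139; exercise value = 18.0000 > continuation, so V_d = 18.0000 (exercise)
Node 0 (S = 65): continuation = e^(−0.02)·[0.4404·1.3164 + 0.5596·18.0000] = 10.4416; exercise value = 5.0000 ≤ continuation, so V_0 = 10.4416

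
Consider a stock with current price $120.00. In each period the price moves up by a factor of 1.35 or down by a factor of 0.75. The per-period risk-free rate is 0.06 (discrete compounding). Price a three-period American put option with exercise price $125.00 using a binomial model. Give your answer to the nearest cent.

Risk-neutral probability p = (1 + 0.06 − 0.75)/(1.35 − 0.75) = 0.3100/0.6000 = 0.5167
Terminal stock prices: S_uuu = 295.2, S_uud = 164, S_udd = 91.12, S_ddd = 50.62
Terminal payoffs (K − S): max(-170.2, 0) = 0, max(-39.03, 0) = 0, max(33.88, 0) = 33.88, max(74.38, 0) = 74.38
Node uu (S = 218.7): continuation = 1/1.06·[0.5167·0.0000 + 0.4833·0.0000] = 0.0000; exercise value = 0.0000 ≤ continuation, so V_uu = 0.0000
Node ud (S = 121.5): continuation = 1/1.06·[0.5167·0.0000 + 0.4833·33.8750] = 15.4461; exercise value = 3.5000 ≤ continuation, so V_ud = 15.4461
Node dd (S = 67.5): continuation = 1/1.06·[0.5167·33.8750 + 0.4833·74.3750] = 50.4245; exercise value = 57.5000 > continuation, so V_dd = 57.5000 (exercise)
Node u (S = 162): continuation = 1/1.06·[0.5167·0.0000 + 0.4833·15.4461] = 7.0431; exercise value = 0.0000 ≤ continuation, so V_u = 7.0431
Node d (S = 90): continuation = 1/1.06·[0.5167·15.4461 + 0.4833·57.5000] = 33.7473; exercise value = 35.0000 > continuation, so V_d = 35.0000 (exercise)
Node 0 (S = 120): continuation = 1/1.06·[0.5167·7.0431 + 0.4833·35.0000] = 19.3921; exercise value = 5.0000 ≤ continuation, so V_0 = 19.3921

$19.39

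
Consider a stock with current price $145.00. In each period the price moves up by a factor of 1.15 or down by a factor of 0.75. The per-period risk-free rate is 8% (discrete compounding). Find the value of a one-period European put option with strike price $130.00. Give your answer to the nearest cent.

Risk-neutral probability p = (1 + 0.08 − 0.75)/(1.15 − 0.75) = 0.3300/0.4000 = 0.8250
Terminal stock prices: S_u = 166.8, S_d = 108.8
Terminal payoffs (K − S): max(-36.75, 0) = 0, max(21.25, 0) = 21.25
Node 0 (S = 145): V_0 = 1/1.08·[0.8250·0.0000 + 0.1750·21.2500] = 3.4433

$3.44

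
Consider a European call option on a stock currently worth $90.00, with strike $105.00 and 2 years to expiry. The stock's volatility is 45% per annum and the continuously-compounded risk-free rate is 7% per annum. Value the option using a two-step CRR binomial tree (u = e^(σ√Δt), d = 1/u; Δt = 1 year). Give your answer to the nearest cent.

$22.09

CRR parameters: u = e^(σ√Δt) = e^(0.45·√1) = 1.5683, d = 1/u = 0.6376
Per-period rate: rΔt = 0.07·1 = 0.07, so R = e^0.07 = 1.0725
Risk-neutral probability p = (e^0.07 − 0.6376)/(1.5683 − 0.6376) = 0.4349/0.9307 = 0.4673
Terminal stock prices: S_uu = 221.4, S_ud = 90, S_dd = 36.59
Terminal payoffs (S − K): max(116.4, 0) = 116.4, max(-15, 0) = 0, max(-68.41, 0) = 0
Node u (S = 141.1): V_u = e^(−0.07)·[0.4673·116.3643 + 0.5327·0.0000] = 50.6975
Node d (S = 57.39): V_d = e^(−0.07)·[0.4673·0.0000 + 0.5327·0.0000] = 0.0000
Node 0 (S = 90): V_0 = e^(−0.07)·[0.4673·50.6975 + 0.5327·0.0000] = 22.0878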